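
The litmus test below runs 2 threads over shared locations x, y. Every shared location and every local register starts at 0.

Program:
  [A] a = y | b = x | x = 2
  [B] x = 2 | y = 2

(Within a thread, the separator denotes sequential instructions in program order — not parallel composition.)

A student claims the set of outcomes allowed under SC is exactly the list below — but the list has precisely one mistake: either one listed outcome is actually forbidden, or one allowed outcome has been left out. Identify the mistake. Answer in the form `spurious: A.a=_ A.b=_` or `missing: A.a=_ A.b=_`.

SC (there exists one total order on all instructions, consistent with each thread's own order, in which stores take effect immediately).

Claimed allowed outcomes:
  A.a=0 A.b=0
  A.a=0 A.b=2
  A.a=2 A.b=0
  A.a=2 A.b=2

outcome vector order: (A.a,A.b)
under SC → <0 0>, <0 2>, <2 2>
claimed∖SC = {<2 0>}

spurious: A.a=2 A.b=0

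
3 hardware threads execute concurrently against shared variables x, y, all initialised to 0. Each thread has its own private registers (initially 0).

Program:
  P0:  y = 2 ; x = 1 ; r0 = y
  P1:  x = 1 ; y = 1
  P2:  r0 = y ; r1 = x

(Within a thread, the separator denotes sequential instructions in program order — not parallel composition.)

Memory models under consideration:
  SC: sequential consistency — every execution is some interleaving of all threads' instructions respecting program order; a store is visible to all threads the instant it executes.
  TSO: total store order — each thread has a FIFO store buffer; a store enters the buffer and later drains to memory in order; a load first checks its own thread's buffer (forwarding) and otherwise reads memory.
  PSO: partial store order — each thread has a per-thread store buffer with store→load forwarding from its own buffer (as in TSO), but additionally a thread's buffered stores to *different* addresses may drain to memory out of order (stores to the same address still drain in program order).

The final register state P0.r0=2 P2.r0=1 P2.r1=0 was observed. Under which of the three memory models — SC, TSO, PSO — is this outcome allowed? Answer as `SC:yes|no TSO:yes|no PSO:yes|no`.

SC:no TSO:no PSO:yes

outcome vector order: (P0.r0,P2.r0,P2.r1)
[SC] allowed = {1/0/0; 1/0/1; 1/1/1; 1/2/0; 1/2/1; 2/0/0; 2/0/1; 2/1/1; 2/2/0; 2/2/1}
[TSO] allowed = {1/0/0; 1/0/1; 1/1/1; 1/2/0; 1/2/1; 2/0/0; 2/0/1; 2/1/1; 2/2/0; 2/2/1}
[PSO] allowed = {1/0/0; 1/0/1; 1/1/0; 1/1/1; 1/2/0; 1/2/1; 2/0/0; 2/0/1; 2/1/0; 2/1/1; 2/2/0; 2/2/1}
target 2/1/0 ∈ {PSO}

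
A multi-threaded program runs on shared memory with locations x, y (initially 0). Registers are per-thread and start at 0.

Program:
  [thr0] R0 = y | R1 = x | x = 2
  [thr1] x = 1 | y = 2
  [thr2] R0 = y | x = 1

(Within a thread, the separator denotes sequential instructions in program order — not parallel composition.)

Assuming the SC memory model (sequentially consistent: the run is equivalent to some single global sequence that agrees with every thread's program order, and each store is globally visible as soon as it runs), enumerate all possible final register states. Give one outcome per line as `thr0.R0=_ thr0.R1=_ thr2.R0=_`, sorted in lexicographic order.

outcome vector order: (thr0.R0,thr0.R1,thr2.R0)
|SC outcomes| = 6

thr0.R0=0 thr0.R1=0 thr2.R0=0
thr0.R0=0 thr0.R1=0 thr2.R0=2
thr0.R0=0 thr0.R1=1 thr2.R0=0
thr0.R0=0 thr0.R1=1 thr2.R0=2
thr0.R0=2 thr0.R1=1 thr2.R0=0
thr0.R0=2 thr0.R1=1 thr2.R0=2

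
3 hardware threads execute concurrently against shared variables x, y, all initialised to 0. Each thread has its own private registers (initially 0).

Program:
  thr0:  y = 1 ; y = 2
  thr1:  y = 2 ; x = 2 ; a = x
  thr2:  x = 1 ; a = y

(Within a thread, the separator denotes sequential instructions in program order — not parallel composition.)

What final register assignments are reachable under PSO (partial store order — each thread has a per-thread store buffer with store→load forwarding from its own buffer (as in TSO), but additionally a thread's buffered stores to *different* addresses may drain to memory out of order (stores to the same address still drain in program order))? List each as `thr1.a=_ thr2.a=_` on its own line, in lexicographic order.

thr1.a=1 thr2.a=0
thr1.a=1 thr2.a=1
thr1.a=1 thr2.a=2
thr1.a=2 thr2.a=0
thr1.a=2 thr2.a=1
thr1.a=2 thr2.a=2

outcome vector order: (thr1.a,thr2.a)
|PSO outcomes| = 6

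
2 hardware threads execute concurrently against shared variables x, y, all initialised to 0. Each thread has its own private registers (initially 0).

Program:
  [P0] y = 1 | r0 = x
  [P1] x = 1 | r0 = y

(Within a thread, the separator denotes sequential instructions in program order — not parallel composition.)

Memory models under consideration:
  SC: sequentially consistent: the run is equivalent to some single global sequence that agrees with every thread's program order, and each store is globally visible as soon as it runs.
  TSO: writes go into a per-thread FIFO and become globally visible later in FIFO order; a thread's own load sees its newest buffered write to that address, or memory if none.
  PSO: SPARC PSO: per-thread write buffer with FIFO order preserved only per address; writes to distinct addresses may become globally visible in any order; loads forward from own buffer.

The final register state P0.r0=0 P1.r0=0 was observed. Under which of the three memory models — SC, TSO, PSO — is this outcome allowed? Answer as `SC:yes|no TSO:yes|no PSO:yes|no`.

SC:no TSO:yes PSO:yes

outcome vector order: (P0.r0,P1.r0)
under SC → 0/1 1/0 1/1
under TSO → 0/0 0/1 1/0 1/1
under PSO → 0/0 0/1 1/0 1/1
target 0/0 ∈ {TSO,PSO}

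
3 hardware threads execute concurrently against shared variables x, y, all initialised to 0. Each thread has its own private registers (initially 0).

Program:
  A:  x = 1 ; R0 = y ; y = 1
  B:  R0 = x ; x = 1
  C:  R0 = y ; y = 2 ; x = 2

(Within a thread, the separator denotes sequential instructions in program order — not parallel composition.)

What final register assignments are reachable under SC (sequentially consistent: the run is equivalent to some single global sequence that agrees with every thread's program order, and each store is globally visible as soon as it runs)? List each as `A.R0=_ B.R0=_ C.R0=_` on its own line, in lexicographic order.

A.R0=0 B.R0=0 C.R0=0
A.R0=0 B.R0=0 C.R0=1
A.R0=0 B.R0=1 C.R0=0
A.R0=0 B.R0=1 C.R0=1
A.R0=0 B.R0=2 C.R0=0
A.R0=0 B.R0=2 C.R0=1
A.R0=2 B.R0=0 C.R0=0
A.R0=2 B.R0=1 C.R0=0
A.R0=2 B.R0=2 C.R0=0

outcome vector order: (A.R0,B.R0,C.R0)
|SC outcomes| = 9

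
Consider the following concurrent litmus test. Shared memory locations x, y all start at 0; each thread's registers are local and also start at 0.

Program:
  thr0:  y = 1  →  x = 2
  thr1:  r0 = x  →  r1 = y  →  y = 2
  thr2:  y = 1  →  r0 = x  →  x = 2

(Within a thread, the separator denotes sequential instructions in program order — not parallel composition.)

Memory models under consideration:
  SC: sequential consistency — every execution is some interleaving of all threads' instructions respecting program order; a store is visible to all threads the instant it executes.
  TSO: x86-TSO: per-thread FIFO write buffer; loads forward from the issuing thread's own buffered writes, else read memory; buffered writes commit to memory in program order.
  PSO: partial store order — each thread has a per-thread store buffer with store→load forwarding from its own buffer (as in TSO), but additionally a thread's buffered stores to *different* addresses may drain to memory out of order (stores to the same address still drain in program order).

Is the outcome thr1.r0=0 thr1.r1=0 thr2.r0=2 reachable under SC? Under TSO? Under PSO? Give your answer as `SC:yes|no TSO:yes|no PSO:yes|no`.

outcome vector order: (thr1.r0,thr1.r1,thr2.r0)
SC (6): <0 0 0>, <0 0 2>, <0 1 0>, <0 1 2>, <2 1 0>, <2 1 2>
TSO (6): <0 0 0>, <0 0 2>, <0 1 0>, <0 1 2>, <2 1 0>, <2 1 2>
PSO (8): <0 0 0>, <0 0 2>, <0 1 0>, <0 1 2>, <2 0 0>, <2 0 2>, <2 1 0>, <2 1 2>
target <0 0 2> ∈ {SC,TSO,PSO}

SC:yes TSO:yes PSO:yes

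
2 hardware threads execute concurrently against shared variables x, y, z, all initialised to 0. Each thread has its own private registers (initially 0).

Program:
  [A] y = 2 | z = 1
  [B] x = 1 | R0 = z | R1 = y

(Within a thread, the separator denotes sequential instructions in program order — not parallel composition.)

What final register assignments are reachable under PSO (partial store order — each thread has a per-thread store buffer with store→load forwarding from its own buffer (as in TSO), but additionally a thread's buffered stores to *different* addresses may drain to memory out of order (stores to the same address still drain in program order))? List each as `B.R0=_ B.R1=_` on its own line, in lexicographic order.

B.R0=0 B.R1=0
B.R0=0 B.R1=2
B.R0=1 B.R1=0
B.R0=1 B.R1=2

outcome vector order: (B.R0,B.R1)
|PSO outcomes| = 4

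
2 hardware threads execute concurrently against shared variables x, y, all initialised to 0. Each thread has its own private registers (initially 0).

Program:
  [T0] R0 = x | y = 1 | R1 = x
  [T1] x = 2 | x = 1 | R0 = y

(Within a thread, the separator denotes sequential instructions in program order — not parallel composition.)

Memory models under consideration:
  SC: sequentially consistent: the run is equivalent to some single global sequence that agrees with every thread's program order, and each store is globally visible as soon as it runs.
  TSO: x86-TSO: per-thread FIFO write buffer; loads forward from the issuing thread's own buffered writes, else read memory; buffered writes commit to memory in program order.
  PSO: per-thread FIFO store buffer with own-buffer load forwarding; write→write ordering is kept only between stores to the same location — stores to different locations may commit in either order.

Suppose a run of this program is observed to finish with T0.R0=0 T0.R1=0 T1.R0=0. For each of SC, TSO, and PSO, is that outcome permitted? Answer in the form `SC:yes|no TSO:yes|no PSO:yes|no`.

outcome vector order: (T0.R0,T0.R1,T1.R0)
[SC] allowed = {001, 010, 011, 021, 110, 111, 210, 211, 221}
[TSO] allowed = {000, 001, 010, 011, 020, 021, 110, 111, 210, 211, 220, 221}
[PSO] allowed = {000, 001, 010, 011, 020, 021, 110, 111, 210, 211, 220, 221}
target 000 ∈ {TSO,PSO}

SC:no TSO:yes PSO:yes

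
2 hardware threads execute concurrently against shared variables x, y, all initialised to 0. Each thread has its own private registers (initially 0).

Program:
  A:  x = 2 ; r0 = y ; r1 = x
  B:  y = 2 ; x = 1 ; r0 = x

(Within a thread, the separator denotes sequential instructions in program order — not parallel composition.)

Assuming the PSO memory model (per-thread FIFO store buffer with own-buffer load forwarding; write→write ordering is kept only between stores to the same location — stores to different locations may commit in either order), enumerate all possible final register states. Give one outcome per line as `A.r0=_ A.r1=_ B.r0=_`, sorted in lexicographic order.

outcome vector order: (A.r0,A.r1,B.r0)
|PSO outcomes| = 6

A.r0=0 A.r1=1 B.r0=1
A.r0=0 A.r1=2 B.r0=1
A.r0=0 A.r1=2 B.r0=2
A.r0=2 A.r1=1 B.r0=1
A.r0=2 A.r1=2 B.r0=1
A.r0=2 A.r1=2 B.r0=2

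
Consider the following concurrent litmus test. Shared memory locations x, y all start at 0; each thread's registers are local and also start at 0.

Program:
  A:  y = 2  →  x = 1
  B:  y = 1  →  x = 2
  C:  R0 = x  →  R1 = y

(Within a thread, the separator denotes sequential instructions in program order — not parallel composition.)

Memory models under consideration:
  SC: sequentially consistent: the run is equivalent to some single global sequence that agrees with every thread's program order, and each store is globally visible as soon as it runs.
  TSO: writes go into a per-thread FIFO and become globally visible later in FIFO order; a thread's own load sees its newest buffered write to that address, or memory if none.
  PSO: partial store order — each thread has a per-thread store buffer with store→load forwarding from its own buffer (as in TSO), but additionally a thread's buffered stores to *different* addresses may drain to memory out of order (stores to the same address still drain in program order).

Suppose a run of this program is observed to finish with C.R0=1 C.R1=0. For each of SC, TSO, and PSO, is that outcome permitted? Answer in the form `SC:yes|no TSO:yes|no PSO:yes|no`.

outcome vector order: (C.R0,C.R1)
SC (7): 00 01 02 11 12 21 22
TSO (7): 00 01 02 11 12 21 22
PSO (9): 00 01 02 10 11 12 20 21 22
target 10 ∈ {PSO}

SC:no TSO:no PSO:yes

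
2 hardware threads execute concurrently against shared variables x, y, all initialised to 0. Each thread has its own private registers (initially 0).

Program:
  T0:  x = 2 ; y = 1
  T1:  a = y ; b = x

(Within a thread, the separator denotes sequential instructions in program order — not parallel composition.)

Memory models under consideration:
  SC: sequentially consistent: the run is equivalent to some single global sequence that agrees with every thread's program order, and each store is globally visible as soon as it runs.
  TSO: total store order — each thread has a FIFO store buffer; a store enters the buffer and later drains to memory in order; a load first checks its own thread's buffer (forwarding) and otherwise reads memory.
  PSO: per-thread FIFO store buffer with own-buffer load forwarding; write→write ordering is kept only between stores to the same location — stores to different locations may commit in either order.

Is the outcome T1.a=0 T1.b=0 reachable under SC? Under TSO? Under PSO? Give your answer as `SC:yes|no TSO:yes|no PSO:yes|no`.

SC:yes TSO:yes PSO:yes

outcome vector order: (T1.a,T1.b)
SC (3): <0 0>, <0 2>, <1 2>
TSO (3): <0 0>, <0 2>, <1 2>
PSO (4): <0 0>, <0 2>, <1 0>, <1 2>
target <0 0> ∈ {SC,TSO,PSO}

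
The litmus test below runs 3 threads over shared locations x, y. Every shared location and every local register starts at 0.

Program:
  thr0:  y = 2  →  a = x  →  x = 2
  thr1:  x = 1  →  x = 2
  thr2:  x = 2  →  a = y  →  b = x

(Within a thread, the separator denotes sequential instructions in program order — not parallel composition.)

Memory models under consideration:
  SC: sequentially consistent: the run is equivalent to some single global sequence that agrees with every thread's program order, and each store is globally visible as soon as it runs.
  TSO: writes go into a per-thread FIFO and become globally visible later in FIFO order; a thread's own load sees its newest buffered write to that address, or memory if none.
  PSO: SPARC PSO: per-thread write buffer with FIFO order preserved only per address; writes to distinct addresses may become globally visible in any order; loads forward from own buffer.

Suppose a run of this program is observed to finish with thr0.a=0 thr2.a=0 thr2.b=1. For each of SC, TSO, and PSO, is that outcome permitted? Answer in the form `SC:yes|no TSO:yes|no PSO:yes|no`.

SC:no TSO:yes PSO:yes

outcome vector order: (thr0.a,thr2.a,thr2.b)
SC (10): 021, 022, 101, 102, 121, 122, 201, 202, 221, 222
TSO (12): 001, 002, 021, 022, 101, 102, 121, 122, 201, 202, 221, 222
PSO (12): 001, 002, 021, 022, 101, 102, 121, 122, 201, 202, 221, 222
target 001 ∈ {TSO,PSO}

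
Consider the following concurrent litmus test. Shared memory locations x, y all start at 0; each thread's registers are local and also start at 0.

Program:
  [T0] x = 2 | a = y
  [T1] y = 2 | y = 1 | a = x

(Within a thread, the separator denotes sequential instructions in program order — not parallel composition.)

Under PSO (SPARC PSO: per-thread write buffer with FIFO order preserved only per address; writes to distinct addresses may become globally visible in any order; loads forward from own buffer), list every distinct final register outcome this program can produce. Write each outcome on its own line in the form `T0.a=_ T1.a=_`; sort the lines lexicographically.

outcome vector order: (T0.a,T1.a)
|PSO outcomes| = 6

T0.a=0 T1.a=0
T0.a=0 T1.a=2
T0.a=1 T1.a=0
T0.a=1 T1.a=2
T0.a=2 T1.a=0
T0.a=2 T1.a=2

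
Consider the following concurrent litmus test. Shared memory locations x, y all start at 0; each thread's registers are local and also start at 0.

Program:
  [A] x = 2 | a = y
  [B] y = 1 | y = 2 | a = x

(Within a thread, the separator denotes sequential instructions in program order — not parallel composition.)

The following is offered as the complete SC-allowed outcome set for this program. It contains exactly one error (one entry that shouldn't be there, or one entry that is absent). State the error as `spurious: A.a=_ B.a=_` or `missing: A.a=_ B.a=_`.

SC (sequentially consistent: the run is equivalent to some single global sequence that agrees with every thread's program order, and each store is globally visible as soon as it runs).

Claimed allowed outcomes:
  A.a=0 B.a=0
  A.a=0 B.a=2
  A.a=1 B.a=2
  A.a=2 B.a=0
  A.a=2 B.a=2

outcome vector order: (A.a,B.a)
SC (4): <0 2>, <1 2>, <2 0>, <2 2>
claimed∖SC = {<0 0>}

spurious: A.a=0 B.a=0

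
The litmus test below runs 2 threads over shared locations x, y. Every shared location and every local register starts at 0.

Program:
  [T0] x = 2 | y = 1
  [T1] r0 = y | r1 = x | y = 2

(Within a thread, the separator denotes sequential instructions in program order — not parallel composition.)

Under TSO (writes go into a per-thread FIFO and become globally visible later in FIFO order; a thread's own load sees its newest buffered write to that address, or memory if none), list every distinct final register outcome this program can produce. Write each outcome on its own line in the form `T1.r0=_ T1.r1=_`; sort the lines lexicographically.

outcome vector order: (T1.r0,T1.r1)
|TSO outcomes| = 3

T1.r0=0 T1.r1=0
T1.r0=0 T1.r1=2
T1.r0=1 T1.r1=2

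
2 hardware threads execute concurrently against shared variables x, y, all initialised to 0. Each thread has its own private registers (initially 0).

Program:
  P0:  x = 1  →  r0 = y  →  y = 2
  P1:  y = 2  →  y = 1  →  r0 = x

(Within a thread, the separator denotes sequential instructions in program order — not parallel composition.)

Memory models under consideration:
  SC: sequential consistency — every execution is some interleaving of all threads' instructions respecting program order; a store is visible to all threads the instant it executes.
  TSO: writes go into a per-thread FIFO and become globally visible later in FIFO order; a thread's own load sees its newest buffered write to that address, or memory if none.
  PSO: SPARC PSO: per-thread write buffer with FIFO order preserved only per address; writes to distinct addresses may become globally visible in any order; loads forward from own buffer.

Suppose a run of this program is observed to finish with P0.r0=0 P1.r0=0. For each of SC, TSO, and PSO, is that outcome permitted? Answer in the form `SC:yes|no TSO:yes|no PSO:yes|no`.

outcome vector order: (P0.r0,P1.r0)
SC (4): (0,1) (1,0) (1,1) (2,1)
TSO (6): (0,0) (0,1) (1,0) (1,1) (2,0) (2,1)
PSO (6): (0,0) (0,1) (1,0) (1,1) (2,0) (2,1)
target (0,0) ∈ {TSO,PSO}

SC:no TSO:yes PSO:yes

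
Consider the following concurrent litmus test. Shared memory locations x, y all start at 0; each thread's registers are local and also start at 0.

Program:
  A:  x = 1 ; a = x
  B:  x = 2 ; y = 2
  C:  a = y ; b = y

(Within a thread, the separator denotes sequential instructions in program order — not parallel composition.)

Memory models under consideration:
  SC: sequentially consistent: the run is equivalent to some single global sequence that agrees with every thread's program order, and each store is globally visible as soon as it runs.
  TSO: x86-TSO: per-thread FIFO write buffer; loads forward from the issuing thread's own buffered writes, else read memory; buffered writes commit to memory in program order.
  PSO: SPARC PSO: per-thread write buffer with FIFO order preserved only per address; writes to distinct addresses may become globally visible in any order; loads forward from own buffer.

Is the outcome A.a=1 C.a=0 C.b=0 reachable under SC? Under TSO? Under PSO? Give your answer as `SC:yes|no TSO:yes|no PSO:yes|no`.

SC:yes TSO:yes PSO:yes

outcome vector order: (A.a,C.a,C.b)
SC: 6 outcomes — {(1,0,0); (1,0,2); (1,2,2); (2,0,0); (2,0,2); (2,2,2)}
TSO: 6 outcomes — {(1,0,0); (1,0,2); (1,2,2); (2,0,0); (2,0,2); (2,2,2)}
PSO: 6 outcomes — {(1,0,0); (1,0,2); (1,2,2); (2,0,0); (2,0,2); (2,2,2)}
target (1,0,0) ∈ {SC,TSO,PSO}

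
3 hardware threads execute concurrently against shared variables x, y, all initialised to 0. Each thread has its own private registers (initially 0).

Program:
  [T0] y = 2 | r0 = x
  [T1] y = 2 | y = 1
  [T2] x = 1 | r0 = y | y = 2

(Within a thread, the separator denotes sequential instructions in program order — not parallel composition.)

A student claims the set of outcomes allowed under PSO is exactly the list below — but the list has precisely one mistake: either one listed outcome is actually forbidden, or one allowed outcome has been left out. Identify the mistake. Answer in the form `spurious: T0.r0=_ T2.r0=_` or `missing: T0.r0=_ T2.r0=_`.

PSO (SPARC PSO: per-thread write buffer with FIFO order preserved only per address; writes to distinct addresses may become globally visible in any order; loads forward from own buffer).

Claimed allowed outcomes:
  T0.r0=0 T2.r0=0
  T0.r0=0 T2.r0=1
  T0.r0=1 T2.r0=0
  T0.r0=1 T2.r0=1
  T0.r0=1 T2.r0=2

outcome vector order: (T0.r0,T2.r0)
[PSO] allowed = {00, 01, 02, 10, 11, 12}
PSO∖claimed = {02}

missing: T0.r0=0 T2.r0=2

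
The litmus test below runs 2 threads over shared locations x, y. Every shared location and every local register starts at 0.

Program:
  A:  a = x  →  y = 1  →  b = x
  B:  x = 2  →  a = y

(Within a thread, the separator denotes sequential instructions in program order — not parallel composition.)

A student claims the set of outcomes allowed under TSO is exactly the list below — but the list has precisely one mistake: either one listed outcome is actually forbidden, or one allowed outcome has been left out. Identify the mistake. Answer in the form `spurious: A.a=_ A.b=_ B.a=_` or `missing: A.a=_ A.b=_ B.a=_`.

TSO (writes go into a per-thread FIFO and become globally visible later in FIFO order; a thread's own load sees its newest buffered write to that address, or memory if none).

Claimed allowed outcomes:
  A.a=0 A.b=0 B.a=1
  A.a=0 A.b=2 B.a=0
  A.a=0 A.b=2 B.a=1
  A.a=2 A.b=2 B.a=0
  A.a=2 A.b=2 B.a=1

outcome vector order: (A.a,A.b,B.a)
TSO: 6 outcomes — {000 001 020 021 220 221}
TSO∖claimed = {000}

missing: A.a=0 A.b=0 B.a=0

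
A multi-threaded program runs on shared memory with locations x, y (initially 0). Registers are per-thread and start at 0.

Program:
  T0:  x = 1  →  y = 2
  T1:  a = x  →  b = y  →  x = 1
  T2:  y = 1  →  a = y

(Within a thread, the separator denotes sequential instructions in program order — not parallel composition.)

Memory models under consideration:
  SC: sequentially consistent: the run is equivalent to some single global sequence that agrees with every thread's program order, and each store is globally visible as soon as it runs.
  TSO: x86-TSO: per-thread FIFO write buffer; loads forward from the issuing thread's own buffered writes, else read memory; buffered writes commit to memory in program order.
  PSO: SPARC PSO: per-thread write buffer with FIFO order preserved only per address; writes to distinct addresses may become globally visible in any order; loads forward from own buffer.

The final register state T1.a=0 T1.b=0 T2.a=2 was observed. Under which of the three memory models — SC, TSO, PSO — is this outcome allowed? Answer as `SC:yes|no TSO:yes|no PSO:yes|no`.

outcome vector order: (T1.a,T1.b,T2.a)
SC: 12 outcomes — {001; 002; 011; 012; 021; 022; 101; 102; 111; 112; 121; 122}
TSO: 12 outcomes — {001; 002; 011; 012; 021; 022; 101; 102; 111; 112; 121; 122}
PSO: 12 outcomes — {001; 002; 011; 012; 021; 022; 101; 102; 111; 112; 121; 122}
target 002 ∈ {SC,TSO,PSO}

SC:yes TSO:yes PSO:yes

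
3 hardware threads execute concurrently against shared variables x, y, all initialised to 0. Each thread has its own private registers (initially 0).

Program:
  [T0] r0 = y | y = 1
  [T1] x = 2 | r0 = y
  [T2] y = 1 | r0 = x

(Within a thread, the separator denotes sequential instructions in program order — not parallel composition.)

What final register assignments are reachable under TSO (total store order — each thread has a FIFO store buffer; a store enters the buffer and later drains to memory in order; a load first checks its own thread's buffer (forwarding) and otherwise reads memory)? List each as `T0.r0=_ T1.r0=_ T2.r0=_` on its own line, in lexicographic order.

T0.r0=0 T1.r0=0 T2.r0=0
T0.r0=0 T1.r0=0 T2.r0=2
T0.r0=0 T1.r0=1 T2.r0=0
T0.r0=0 T1.r0=1 T2.r0=2
T0.r0=1 T1.r0=0 T2.r0=0
T0.r0=1 T1.r0=0 T2.r0=2
T0.r0=1 T1.r0=1 T2.r0=0
T0.r0=1 T1.r0=1 T2.r0=2

outcome vector order: (T0.r0,T1.r0,T2.r0)
|TSO outcomes| = 8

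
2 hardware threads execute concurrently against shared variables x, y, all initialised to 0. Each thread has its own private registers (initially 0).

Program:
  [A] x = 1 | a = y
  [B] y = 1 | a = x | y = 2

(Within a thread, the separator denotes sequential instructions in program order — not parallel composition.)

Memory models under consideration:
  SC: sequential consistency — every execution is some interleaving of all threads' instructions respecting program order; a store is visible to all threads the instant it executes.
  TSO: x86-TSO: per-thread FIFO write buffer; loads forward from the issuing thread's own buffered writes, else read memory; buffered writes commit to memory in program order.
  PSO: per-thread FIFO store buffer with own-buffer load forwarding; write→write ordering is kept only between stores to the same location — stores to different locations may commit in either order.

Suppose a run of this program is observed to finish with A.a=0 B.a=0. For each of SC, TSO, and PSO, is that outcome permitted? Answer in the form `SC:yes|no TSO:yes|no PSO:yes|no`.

outcome vector order: (A.a,B.a)
under SC → (0,1) (1,0) (1,1) (2,0) (2,1)
under TSO → (0,0) (0,1) (1,0) (1,1) (2,0) (2,1)
under PSO → (0,0) (0,1) (1,0) (1,1) (2,0) (2,1)
target (0,0) ∈ {TSO,PSO}

SC:no TSO:yes PSO:yes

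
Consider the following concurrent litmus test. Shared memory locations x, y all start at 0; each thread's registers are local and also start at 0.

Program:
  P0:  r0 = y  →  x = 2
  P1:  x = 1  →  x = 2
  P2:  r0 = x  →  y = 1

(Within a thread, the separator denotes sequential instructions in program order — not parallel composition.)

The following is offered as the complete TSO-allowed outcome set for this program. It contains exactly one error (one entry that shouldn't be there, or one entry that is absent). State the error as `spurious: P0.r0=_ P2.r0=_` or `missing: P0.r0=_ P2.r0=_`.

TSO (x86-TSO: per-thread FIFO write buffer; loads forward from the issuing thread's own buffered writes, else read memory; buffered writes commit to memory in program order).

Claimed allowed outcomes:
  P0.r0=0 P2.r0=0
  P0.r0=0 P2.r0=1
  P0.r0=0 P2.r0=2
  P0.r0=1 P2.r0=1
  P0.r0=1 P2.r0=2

missing: P0.r0=1 P2.r0=0

outcome vector order: (P0.r0,P2.r0)
TSO (6): (0,0) (0,1) (0,2) (1,0) (1,1) (1,2)
TSO∖claimed = {(1,0)}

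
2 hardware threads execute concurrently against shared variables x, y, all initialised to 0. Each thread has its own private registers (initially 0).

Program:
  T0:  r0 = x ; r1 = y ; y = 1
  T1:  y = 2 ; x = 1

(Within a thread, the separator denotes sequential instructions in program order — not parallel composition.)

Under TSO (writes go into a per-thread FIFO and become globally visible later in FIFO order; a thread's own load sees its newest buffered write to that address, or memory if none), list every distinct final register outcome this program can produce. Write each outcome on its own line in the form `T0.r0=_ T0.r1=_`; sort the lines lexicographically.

outcome vector order: (T0.r0,T0.r1)
|TSO outcomes| = 3

T0.r0=0 T0.r1=0
T0.r0=0 T0.r1=2
T0.r0=1 T0.r1=2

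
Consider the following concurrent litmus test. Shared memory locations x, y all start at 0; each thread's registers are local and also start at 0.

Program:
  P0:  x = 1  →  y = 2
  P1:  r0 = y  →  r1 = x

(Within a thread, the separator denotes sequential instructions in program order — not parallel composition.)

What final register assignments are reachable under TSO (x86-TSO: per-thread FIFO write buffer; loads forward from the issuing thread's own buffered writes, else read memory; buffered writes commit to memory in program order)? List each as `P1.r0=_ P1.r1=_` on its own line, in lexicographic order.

P1.r0=0 P1.r1=0
P1.r0=0 P1.r1=1
P1.r0=2 P1.r1=1

outcome vector order: (P1.r0,P1.r1)
|TSO outcomes| = 3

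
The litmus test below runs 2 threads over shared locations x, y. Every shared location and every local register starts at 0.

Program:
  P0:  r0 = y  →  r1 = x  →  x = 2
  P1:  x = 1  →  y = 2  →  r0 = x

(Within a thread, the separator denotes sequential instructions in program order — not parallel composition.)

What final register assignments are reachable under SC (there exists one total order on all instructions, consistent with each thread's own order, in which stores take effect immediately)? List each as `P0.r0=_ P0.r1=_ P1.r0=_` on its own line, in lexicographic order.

outcome vector order: (P0.r0,P0.r1,P1.r0)
|SC outcomes| = 6

P0.r0=0 P0.r1=0 P1.r0=1
P0.r0=0 P0.r1=0 P1.r0=2
P0.r0=0 P0.r1=1 P1.r0=1
P0.r0=0 P0.r1=1 P1.r0=2
P0.r0=2 P0.r1=1 P1.r0=1
P0.r0=2 P0.r1=1 P1.r0=2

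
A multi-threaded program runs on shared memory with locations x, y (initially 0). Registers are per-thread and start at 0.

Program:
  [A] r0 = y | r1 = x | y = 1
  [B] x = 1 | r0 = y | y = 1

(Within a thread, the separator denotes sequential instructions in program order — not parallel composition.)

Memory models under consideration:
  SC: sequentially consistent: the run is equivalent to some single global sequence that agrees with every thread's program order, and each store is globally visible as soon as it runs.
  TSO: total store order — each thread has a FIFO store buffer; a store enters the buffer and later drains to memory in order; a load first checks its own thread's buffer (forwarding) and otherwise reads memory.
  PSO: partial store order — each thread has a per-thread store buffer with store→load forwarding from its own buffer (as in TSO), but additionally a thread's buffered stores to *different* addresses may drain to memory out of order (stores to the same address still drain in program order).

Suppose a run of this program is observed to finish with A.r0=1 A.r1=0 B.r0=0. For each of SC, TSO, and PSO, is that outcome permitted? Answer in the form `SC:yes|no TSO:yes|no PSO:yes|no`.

outcome vector order: (A.r0,A.r1,B.r0)
SC (5): (0,0,0), (0,0,1), (0,1,0), (0,1,1), (1,1,0)
TSO (5): (0,0,0), (0,0,1), (0,1,0), (0,1,1), (1,1,0)
PSO (6): (0,0,0), (0,0,1), (0,1,0), (0,1,1), (1,0,0), (1,1,0)
target (1,0,0) ∈ {PSO}

SC:no TSO:no PSO:yes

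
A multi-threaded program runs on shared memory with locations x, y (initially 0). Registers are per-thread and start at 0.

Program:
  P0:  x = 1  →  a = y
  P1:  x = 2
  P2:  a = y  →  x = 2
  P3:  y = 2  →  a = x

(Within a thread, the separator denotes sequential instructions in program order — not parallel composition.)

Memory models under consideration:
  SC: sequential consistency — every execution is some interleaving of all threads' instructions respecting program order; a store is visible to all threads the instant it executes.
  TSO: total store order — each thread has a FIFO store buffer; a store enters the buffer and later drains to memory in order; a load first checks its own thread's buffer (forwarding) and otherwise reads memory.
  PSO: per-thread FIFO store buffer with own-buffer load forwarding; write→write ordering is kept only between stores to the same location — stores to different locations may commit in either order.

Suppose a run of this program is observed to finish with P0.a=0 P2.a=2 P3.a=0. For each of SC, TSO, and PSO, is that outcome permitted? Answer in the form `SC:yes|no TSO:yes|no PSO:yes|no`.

SC:no TSO:yes PSO:yes

outcome vector order: (P0.a,P2.a,P3.a)
[SC] allowed = {<0 0 1>; <0 0 2>; <0 2 1>; <0 2 2>; <2 0 0>; <2 0 1>; <2 0 2>; <2 2 0>; <2 2 1>; <2 2 2>}
[TSO] allowed = {<0 0 0>; <0 0 1>; <0 0 2>; <0 2 0>; <0 2 1>; <0 2 2>; <2 0 0>; <2 0 1>; <2 0 2>; <2 2 0>; <2 2 1>; <2 2 2>}
[PSO] allowed = {<0 0 0>; <0 0 1>; <0 0 2>; <0 2 0>; <0 2 1>; <0 2 2>; <2 0 0>; <2 0 1>; <2 0 2>; <2 2 0>; <2 2 1>; <2 2 2>}
target <0 2 0> ∈ {TSO,PSO}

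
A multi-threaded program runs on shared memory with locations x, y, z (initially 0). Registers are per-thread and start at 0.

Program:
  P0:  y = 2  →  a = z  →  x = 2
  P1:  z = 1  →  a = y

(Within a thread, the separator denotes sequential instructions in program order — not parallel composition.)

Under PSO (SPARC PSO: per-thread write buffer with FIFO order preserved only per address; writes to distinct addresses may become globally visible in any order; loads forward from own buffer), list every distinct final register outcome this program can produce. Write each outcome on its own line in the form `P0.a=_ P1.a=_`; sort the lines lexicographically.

P0.a=0 P1.a=0
P0.a=0 P1.a=2
P0.a=1 P1.a=0
P0.a=1 P1.a=2

outcome vector order: (P0.a,P1.a)
|PSO outcomes| = 4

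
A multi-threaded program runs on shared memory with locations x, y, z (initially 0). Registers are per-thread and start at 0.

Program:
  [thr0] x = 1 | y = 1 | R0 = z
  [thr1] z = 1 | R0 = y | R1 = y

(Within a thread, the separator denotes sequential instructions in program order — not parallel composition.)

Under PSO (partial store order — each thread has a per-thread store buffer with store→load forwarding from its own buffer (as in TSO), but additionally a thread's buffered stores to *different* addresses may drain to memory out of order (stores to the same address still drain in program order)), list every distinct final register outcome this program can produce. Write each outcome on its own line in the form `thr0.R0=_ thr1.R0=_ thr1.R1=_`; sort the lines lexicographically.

thr0.R0=0 thr1.R0=0 thr1.R1=0
thr0.R0=0 thr1.R0=0 thr1.R1=1
thr0.R0=0 thr1.R0=1 thr1.R1=1
thr0.R0=1 thr1.R0=0 thr1.R1=0
thr0.R0=1 thr1.R0=0 thr1.R1=1
thr0.R0=1 thr1.R0=1 thr1.R1=1

outcome vector order: (thr0.R0,thr1.R0,thr1.R1)
|PSO outcomes| = 6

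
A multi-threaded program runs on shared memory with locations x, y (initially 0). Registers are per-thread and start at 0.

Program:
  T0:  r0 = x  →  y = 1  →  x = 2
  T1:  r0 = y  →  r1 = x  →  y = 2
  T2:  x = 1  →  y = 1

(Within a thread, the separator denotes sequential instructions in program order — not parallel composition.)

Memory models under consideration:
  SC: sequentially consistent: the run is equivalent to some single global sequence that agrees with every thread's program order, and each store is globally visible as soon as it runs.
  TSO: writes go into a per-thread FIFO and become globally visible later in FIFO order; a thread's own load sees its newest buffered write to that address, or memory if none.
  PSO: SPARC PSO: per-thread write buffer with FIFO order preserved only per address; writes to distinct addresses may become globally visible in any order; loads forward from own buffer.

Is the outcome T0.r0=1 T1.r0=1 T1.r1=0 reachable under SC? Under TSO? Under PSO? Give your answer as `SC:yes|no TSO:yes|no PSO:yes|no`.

outcome vector order: (T0.r0,T1.r0,T1.r1)
SC (11): <0 0 0>; <0 0 1>; <0 0 2>; <0 1 0>; <0 1 1>; <0 1 2>; <1 0 0>; <1 0 1>; <1 0 2>; <1 1 1>; <1 1 2>
TSO (11): <0 0 0>; <0 0 1>; <0 0 2>; <0 1 0>; <0 1 1>; <0 1 2>; <1 0 0>; <1 0 1>; <1 0 2>; <1 1 1>; <1 1 2>
PSO (12): <0 0 0>; <0 0 1>; <0 0 2>; <0 1 0>; <0 1 1>; <0 1 2>; <1 0 0>; <1 0 1>; <1 0 2>; <1 1 0>; <1 1 1>; <1 1 2>
target <1 1 0> ∈ {PSO}

SC:no TSO:no PSO:yes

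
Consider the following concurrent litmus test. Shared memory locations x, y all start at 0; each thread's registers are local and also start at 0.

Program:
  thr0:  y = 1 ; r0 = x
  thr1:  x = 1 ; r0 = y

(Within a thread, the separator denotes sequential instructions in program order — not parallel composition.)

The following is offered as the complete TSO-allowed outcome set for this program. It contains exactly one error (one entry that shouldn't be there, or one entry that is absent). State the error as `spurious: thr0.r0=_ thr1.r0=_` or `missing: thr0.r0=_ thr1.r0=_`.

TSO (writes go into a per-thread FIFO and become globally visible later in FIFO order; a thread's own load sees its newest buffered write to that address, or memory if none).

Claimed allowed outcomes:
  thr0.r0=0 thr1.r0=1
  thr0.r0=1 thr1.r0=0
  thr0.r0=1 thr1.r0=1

outcome vector order: (thr0.r0,thr1.r0)
TSO: 4 outcomes — {0/0, 0/1, 1/0, 1/1}
TSO∖claimed = {0/0}

missing: thr0.r0=0 thr1.r0=0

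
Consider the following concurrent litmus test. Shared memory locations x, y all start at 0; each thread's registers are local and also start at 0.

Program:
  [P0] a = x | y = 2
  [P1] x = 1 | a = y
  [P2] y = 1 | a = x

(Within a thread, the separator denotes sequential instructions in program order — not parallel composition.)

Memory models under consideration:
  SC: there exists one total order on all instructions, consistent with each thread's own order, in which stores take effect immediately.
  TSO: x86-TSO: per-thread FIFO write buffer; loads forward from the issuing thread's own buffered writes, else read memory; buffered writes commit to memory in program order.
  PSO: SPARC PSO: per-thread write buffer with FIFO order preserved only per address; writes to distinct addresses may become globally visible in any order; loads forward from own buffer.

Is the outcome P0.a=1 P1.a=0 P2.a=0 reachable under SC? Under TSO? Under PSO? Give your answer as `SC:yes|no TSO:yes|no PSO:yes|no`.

SC:no TSO:yes PSO:yes

outcome vector order: (P0.a,P1.a,P2.a)
under SC → 001; 010; 011; 020; 021; 101; 110; 111; 120; 121
under TSO → 000; 001; 010; 011; 020; 021; 100; 101; 110; 111; 120; 121
under PSO → 000; 001; 010; 011; 020; 021; 100; 101; 110; 111; 120; 121
target 100 ∈ {TSO,PSO}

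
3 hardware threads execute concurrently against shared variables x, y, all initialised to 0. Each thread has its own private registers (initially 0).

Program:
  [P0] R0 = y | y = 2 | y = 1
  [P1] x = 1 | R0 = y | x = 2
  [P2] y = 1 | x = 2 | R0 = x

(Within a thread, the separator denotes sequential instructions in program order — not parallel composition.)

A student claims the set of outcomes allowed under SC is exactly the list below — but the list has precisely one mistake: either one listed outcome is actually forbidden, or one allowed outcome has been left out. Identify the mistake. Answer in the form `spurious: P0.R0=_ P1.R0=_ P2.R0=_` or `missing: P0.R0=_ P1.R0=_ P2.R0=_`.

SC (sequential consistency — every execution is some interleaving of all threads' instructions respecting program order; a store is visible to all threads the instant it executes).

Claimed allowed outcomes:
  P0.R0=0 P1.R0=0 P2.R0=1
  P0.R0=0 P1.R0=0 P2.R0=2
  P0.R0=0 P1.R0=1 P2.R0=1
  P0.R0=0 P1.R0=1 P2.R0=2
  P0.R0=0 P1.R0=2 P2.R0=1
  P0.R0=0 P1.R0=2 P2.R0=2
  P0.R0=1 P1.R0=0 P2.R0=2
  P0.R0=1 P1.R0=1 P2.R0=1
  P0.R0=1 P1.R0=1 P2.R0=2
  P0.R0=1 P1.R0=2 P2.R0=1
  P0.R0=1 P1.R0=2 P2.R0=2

outcome vector order: (P0.R0,P1.R0,P2.R0)
[SC] allowed = {0/0/2; 0/1/1; 0/1/2; 0/2/1; 0/2/2; 1/0/2; 1/1/1; 1/1/2; 1/2/1; 1/2/2}
claimed∖SC = {0/0/1}

spurious: P0.R0=0 P1.R0=0 P2.R0=1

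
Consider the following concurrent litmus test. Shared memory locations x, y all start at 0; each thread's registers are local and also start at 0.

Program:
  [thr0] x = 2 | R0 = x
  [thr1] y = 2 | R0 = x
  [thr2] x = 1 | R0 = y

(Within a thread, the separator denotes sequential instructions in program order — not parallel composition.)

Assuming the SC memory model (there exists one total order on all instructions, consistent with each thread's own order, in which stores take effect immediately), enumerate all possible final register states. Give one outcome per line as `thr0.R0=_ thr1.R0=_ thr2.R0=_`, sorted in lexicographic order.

outcome vector order: (thr0.R0,thr1.R0,thr2.R0)
|SC outcomes| = 9

thr0.R0=1 thr1.R0=0 thr2.R0=2
thr0.R0=1 thr1.R0=1 thr2.R0=0
thr0.R0=1 thr1.R0=1 thr2.R0=2
thr0.R0=1 thr1.R0=2 thr2.R0=2
thr0.R0=2 thr1.R0=0 thr2.R0=2
thr0.R0=2 thr1.R0=1 thr2.R0=0
thr0.R0=2 thr1.R0=1 thr2.R0=2
thr0.R0=2 thr1.R0=2 thr2.R0=0
thr0.R0=2 thr1.R0=2 thr2.R0=2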